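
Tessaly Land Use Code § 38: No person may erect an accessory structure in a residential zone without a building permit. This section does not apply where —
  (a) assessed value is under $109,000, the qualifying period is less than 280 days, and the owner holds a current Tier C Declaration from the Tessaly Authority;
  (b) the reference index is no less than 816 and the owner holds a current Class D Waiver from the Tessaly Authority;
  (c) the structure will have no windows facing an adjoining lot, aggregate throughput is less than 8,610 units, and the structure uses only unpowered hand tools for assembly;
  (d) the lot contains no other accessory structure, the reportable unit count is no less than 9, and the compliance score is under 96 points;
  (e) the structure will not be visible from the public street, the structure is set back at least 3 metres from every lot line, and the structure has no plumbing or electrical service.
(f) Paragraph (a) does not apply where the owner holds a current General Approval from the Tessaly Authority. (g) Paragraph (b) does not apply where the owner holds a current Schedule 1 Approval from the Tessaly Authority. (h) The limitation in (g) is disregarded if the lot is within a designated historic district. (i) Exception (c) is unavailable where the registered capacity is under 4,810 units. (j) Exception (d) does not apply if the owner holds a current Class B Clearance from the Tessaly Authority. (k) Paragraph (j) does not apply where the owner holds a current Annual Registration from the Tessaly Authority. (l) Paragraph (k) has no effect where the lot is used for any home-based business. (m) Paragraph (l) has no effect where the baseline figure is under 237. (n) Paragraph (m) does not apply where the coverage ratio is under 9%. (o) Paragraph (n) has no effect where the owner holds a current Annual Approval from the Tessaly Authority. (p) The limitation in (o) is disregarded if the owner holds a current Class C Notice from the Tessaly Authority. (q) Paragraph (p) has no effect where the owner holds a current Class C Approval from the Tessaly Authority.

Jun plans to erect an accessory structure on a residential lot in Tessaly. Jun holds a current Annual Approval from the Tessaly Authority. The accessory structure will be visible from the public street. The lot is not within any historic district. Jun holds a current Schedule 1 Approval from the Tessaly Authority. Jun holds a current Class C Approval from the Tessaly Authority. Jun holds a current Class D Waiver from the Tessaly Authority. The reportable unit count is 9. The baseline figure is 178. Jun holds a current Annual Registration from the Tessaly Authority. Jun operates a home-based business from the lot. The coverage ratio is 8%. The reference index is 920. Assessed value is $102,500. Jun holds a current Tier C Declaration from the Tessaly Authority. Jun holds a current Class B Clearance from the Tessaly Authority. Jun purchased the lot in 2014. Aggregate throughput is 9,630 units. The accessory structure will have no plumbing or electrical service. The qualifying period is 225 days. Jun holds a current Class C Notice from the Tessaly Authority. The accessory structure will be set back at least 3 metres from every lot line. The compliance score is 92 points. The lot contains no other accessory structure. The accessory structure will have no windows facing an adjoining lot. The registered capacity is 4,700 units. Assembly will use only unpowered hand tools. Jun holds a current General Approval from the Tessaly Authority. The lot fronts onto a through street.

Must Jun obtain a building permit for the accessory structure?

Exception (a): assessed value is $102,500, under the $109,000 limit; the qualifying period is 225 days, less than the 280 days limit; a current Tier C Declaration is held — every condition holds. But: (f) operates against (a): a current General Approval is held. (a) is therefore removed.
All of (b)'s requirements are met (the reference index is 920, meeting the 816 threshold; a current Class D Waiver is held). However, paragraphs (g)–(h) must be considered: (g) operates against (b): a current Schedule 1 Approval is held. (h), which would lift (g), does not operate here — the lot is not in a historic district. So (b) is unavailable.
Exception (c) requires that aggregate throughput is less than 8,610 units; but aggregate throughput is 9,630 units, not less than 8,610 units, so (c) is unavailable.
Exception (d)'s conditions are all satisfied: the lot has no other accessory structure; the reportable unit count is 9, meeting the 9 threshold; the compliance score is 92 points, under the 96 points limit. Considering the limiting provisions: (j) is triggered (a current Class B Clearance is held), but yields to (k): (k) operates against (j): a current Annual Registration is held. (l) is engaged (a home-based business operates on the lot), but is overridden by (m): (m) operates — the baseline figure is 178, under the 237 limit. (n) is triggered (the coverage ratio is 8%, under the 9% limit), but is overridden by (o): (o) operates against (n): a current Annual Approval is held. (p) operates (a current Class C Notice is held), but is set aside by (q): (q) applies — a current Class C Approval is held. Exception (d) stands.
Exception (e) does not apply: the structure will be visible from the street.

No — exception (d) applies; Jun does not need a building permit.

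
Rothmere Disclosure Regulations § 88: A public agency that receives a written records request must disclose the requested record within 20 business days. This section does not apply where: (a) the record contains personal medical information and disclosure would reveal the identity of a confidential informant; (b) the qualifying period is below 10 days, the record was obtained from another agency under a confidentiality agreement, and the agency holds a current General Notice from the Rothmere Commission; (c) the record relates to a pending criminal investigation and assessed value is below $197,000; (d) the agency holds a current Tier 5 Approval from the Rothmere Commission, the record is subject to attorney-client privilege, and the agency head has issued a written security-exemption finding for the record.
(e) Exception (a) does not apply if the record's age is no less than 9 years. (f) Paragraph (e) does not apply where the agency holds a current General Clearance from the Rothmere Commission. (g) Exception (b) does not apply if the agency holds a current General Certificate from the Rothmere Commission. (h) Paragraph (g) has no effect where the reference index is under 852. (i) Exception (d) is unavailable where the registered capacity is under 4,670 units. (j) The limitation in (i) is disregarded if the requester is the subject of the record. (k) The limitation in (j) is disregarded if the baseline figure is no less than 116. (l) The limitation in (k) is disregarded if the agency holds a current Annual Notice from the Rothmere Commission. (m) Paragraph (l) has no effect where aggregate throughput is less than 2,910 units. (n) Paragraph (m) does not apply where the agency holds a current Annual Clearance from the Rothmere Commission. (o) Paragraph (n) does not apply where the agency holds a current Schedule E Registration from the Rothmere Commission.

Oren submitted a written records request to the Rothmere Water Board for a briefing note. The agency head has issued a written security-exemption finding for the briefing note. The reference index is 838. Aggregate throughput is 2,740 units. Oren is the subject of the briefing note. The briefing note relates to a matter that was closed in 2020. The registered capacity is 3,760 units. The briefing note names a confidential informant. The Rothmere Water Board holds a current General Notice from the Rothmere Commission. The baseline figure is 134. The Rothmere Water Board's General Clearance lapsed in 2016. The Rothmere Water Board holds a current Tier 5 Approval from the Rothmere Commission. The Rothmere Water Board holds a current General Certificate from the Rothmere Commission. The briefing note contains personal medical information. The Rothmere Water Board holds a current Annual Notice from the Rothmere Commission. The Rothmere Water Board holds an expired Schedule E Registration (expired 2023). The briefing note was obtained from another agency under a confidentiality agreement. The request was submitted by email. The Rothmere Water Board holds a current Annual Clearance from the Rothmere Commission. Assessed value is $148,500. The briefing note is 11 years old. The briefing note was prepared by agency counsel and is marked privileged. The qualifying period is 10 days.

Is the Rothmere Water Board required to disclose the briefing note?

No — exception (d) applies; the Rothmere Water Board is not required to disclose the briefing note.

Exception (a): the briefing note contains personal medical information; the briefing note names a confidential informant — every condition holds. Turning to paragraphs (e)–(f): (e) operates against (a): the record's age is 11 years, meeting the 9 years threshold. (f) does not operate here (the General Clearance is not current), so (e) stands. So (a) is unavailable.
Exception (b) does not apply: the qualifying period is 10 days, not below 10 days.
Exception (c) requires that the record relates to a pending criminal investigation; but the briefing note relates to a closed matter, so (c) is unavailable.
All of (d)'s requirements are met (a current Tier 5 Approval is held; the briefing note is privileged; a written security-exemption finding has been issued). Considering the limiting provisions: (i) would limit (d) — the registered capacity is 3,760 units, under the 4,670 units limit — but (j) sets (i) aside: (j) operates against (i): Oren is the subject of the briefing note. (k) is triggered (the baseline figure is 134, meeting the 116 threshold), but yields to (l): (l) operates against (k): a current Annual Notice is held. (m) would limit (l) — aggregate throughput is 2,740 units, less than the 2,910 units limit — but (n) sets (m) aside: (n) operates against (m): a current Annual Clearance is held. (o), which would lift (n), does not operate here — there is no Schedule E Registration in force. Exception (d) stands.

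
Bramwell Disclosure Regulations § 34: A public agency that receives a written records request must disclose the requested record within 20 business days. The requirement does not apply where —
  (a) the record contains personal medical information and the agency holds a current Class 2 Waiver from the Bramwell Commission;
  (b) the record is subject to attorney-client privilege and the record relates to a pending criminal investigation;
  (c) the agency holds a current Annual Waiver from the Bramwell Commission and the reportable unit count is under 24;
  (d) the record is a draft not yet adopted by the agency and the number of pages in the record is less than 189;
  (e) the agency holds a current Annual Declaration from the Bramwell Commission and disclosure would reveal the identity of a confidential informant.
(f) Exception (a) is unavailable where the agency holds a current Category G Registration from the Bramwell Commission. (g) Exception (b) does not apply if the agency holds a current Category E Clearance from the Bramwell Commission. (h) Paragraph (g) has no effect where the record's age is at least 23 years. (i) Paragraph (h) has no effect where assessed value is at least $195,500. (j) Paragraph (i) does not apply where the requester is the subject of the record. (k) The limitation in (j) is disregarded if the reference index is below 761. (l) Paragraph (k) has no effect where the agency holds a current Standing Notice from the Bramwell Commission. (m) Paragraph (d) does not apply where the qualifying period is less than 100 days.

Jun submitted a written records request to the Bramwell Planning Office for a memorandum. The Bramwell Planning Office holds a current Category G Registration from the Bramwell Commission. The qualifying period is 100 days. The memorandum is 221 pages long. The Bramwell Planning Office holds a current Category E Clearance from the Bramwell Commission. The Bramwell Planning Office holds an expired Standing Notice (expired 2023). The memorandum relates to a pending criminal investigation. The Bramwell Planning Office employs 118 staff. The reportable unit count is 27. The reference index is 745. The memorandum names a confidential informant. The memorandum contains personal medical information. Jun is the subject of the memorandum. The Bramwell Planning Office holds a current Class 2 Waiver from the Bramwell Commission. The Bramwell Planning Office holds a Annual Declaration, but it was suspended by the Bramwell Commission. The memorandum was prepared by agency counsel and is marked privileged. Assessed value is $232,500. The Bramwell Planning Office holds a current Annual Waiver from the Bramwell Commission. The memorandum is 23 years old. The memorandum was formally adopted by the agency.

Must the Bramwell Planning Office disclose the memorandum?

Exception (a)'s conditions are all satisfied: the memorandum contains personal medical information; a current Class 2 Waiver is held. But: (f) operates against (a): a current Category G Registration is held. So (a) is unavailable.
Exception (b): the memorandum is privileged; the memorandum relates to a pending investigation — every condition holds. Turning to paragraphs (g)–(l): (g) operates against (b): a current Category E Clearance is held. (h) would limit (g) — the record's age is 23 years, meeting the 23 years threshold — but (i) sets (h) aside: (i) operates against (h): assessed value is $232,500, meeting the $195,500 threshold. (j) would limit (i) — Jun is the subject of the memorandum — but (k) sets (j) aside: (k) operates against (j): the reference index is 745, below the 761 limit. (l) does not operate here (no current Standing Notice is held), so (k) stands. (b) is therefore removed.
Exception (c) requires that the reportable unit count is under 24; but the reportable unit count is 27, not under 24, so (c) is unavailable.
Exception (d) requires that the record is a draft not yet adopted by the agency; but the memorandum has been formally adopted, so (d) is unavailable.
Exception (e) requires that the agency holds a current Annual Declaration from the Bramwell Commission; but the Annual Declaration is not current, so (e) is unavailable.
No exception applies. The general rule governs.

Yes — the Bramwell Planning Office must disclose the memorandum.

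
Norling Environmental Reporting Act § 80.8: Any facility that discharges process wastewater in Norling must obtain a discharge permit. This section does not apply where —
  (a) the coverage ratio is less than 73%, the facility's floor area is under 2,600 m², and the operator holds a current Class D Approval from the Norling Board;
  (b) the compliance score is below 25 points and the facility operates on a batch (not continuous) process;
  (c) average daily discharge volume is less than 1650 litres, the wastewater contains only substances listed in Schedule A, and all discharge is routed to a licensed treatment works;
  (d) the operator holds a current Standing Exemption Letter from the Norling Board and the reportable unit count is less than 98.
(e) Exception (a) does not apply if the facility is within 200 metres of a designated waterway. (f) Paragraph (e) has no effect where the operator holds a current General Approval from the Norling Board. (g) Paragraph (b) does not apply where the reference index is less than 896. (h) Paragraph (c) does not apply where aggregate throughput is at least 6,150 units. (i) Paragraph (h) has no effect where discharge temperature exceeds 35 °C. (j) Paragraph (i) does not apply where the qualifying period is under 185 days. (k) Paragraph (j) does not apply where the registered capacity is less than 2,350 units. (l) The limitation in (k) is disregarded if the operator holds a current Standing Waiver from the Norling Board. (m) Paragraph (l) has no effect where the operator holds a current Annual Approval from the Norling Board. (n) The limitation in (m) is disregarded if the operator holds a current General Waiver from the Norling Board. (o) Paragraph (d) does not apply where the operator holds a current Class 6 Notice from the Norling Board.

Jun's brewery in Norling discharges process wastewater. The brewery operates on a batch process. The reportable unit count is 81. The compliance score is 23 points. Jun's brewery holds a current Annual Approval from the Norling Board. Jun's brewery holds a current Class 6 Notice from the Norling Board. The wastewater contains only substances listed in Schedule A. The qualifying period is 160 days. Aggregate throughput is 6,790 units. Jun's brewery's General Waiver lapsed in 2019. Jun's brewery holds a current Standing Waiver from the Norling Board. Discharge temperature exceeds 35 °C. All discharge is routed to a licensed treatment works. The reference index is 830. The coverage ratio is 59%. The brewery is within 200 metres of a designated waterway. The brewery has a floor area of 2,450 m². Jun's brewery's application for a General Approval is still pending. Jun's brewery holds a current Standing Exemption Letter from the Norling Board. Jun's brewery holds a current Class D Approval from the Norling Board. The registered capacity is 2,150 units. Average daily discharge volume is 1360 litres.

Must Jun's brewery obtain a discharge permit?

No — exception (c) applies; Jun's brewery is not required to obtain a discharge permit.

Exception (a)'s conditions are all satisfied: the coverage ratio is 59%, less than the 73% limit; the facility's floor area is 2,450 m², under the 2,600 m² limit; a current Class D Approval is held. But applying paragraphs (e)–(f): (e) operates — the brewery is within 200 m of a designated waterway. (f), which would lift (e), does not operate here — there is no General Approval in force. (a) is therefore removed.
All of (b)'s requirements are met (the compliance score is 23 points, below the 25 points limit; the facility operates on a batch process). But: (g) is engaged — the reference index is 830, less than the 896 limit. (b) is therefore removed.
All of (c)'s requirements are met (average daily discharge volume is 1360 litres, less than the 1650 litres limit; the wastewater is Schedule-A-only; discharge is routed to a licensed treatment works). Applying paragraphs (h)–(n): (h) is engaged (aggregate throughput is 6,790 units, meeting the 6,150 units threshold), but is itself disapplied by (i): (i) is triggered — discharge temperature exceeds 35 °C. (j) is triggered (the qualifying period is 160 days, under the 185 days limit), but is itself disapplied by (k): (k) operates against (j): the registered capacity is 2,150 units, less than the 2,350 units limit. (l) is engaged (a current Standing Waiver is held), but is overridden by (m): (m) applies — a current Annual Approval is held. (n) is not engaged (the General Waiver is not current), so (m) stands. So (c) applies.
Exception (d): a current Standing Exemption Letter is held; the reportable unit count is 81, less than the 98 limit — every condition holds. However, paragraph (o) must be considered: (o) applies — a current Class 6 Notice is held. So (d) is unavailable.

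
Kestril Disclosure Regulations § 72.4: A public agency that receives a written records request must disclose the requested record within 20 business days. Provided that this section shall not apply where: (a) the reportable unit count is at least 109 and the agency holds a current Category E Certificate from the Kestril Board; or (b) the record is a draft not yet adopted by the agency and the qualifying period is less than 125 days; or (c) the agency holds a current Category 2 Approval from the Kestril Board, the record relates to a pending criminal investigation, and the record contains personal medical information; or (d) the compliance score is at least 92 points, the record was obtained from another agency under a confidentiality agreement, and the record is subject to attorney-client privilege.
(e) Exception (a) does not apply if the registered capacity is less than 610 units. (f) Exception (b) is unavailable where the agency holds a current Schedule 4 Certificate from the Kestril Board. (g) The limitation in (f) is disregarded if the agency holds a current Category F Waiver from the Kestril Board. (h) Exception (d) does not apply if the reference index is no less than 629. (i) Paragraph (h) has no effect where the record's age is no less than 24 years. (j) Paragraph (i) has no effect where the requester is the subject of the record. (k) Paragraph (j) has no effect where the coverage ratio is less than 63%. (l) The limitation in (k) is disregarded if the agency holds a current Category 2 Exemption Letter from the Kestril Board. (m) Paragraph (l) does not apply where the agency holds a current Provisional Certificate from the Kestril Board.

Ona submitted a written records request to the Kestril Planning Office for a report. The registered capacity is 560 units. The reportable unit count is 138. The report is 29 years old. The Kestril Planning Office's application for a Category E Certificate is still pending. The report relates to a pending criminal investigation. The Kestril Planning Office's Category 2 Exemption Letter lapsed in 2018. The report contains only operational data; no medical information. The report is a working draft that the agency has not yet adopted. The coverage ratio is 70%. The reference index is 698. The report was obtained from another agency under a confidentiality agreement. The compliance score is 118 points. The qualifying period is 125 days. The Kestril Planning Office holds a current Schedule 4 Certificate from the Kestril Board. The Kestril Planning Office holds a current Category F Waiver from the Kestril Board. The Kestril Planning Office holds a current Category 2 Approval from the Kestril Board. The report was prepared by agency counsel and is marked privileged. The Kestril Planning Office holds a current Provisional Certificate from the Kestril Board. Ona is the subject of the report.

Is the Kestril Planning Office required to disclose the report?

Yes — the Kestril Planning Office must disclose the report.

Exception (a) requires that the agency holds a current Category E Certificate from the Kestril Board; but the Category E Certificate is not current, so (a) is unavailable.
Exception (b) fails — the qualifying period is 125 days, not less than 125 days.
Exception (c) does not apply: the report contains only operational data.
Exception (d)'s conditions are all satisfied: the compliance score is 118 points, meeting the 92 points threshold; the report was obtained under a confidentiality agreement; the report is privileged. But applying paragraphs (h)–(m): (h) applies — the reference index is 698, meeting the 629 threshold. (i) operates (the record's age is 29 years, meeting the 24 years threshold), but is overridden by (j): (j) applies — Ona is the subject of the report. (k), which would lift (j), does not operate here — the coverage ratio is 70%, not less than 63%. Exception (d) does not apply.
No exception is made out. the Kestril Planning Office falls within the general rule.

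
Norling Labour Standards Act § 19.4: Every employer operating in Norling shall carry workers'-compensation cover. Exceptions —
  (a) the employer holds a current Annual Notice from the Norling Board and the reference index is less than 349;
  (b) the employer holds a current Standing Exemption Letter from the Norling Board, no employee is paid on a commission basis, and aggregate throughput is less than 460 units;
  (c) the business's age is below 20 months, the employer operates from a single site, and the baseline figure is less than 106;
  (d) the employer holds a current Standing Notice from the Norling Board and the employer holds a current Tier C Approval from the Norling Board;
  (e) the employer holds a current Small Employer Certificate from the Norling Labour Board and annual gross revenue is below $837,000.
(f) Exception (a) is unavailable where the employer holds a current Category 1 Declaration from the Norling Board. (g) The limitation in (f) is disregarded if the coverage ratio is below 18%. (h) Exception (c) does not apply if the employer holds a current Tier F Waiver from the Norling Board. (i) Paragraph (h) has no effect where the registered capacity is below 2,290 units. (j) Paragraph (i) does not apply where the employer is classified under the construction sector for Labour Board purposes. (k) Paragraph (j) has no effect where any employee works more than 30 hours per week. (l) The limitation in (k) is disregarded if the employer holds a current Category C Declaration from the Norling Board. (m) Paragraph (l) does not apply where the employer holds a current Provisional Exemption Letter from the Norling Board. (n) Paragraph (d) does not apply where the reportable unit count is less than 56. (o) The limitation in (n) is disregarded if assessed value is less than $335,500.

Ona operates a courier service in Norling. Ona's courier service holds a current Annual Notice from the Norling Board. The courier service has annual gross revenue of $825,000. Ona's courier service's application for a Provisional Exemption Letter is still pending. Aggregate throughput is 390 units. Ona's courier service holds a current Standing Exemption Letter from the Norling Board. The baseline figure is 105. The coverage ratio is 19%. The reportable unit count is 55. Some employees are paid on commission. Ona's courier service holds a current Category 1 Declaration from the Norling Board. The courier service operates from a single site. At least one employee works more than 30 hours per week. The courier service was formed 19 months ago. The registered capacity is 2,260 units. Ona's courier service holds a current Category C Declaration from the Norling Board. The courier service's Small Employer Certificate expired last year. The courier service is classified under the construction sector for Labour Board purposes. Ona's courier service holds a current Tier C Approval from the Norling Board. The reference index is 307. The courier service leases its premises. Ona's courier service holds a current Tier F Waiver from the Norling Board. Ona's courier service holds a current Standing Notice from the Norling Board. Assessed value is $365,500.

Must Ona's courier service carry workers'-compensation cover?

Yes — Ona's courier service must carry workers'-compensation cover.

Exception (a) is satisfied on its face — a current Annual Notice is held; the reference index is 307, less than the 349 limit. Turning to paragraphs (f)–(g): (f) operates against (a): a current Category 1 Declaration is held. (g), which would lift (f), is not triggered — the coverage ratio is 19%, not below 18%. (a) is therefore removed.
Exception (b) fails — some employees are paid on commission.
All of (c)'s requirements are met (the business's age is 19 months, below the 20 months limit; the employer operates from a single site; the baseline figure is 105, less than the 106 limit). But: (h) applies — a current Tier F Waiver is held. (i) would limit (h) — the registered capacity is 2,260 units, below the 2,290 units limit — but (j) sets (i) aside: (j) operates against (i): the courier service is classified under the construction sector. (k) would limit (j) — at least one employee exceeds 30 hours/week — but (l) sets (k) aside: (l) operates — a current Category C Declaration is held. (m) is not triggered (no current Provisional Exemption Letter is held), so (l) stands. (c) is therefore removed.
All of (d)'s requirements are met (a current Standing Notice is held; a current Tier C Approval is held). But: (n) operates against (d): the reportable unit count is 55, less than the 56 limit. (o) does not operate here (assessed value is $365,500, not less than $335,500), so (n) stands. So (d) is unavailable.
Exception (e) fails — the Small Employer Certificate has expired.
None of the exceptions is available; § 19.4 applies in full.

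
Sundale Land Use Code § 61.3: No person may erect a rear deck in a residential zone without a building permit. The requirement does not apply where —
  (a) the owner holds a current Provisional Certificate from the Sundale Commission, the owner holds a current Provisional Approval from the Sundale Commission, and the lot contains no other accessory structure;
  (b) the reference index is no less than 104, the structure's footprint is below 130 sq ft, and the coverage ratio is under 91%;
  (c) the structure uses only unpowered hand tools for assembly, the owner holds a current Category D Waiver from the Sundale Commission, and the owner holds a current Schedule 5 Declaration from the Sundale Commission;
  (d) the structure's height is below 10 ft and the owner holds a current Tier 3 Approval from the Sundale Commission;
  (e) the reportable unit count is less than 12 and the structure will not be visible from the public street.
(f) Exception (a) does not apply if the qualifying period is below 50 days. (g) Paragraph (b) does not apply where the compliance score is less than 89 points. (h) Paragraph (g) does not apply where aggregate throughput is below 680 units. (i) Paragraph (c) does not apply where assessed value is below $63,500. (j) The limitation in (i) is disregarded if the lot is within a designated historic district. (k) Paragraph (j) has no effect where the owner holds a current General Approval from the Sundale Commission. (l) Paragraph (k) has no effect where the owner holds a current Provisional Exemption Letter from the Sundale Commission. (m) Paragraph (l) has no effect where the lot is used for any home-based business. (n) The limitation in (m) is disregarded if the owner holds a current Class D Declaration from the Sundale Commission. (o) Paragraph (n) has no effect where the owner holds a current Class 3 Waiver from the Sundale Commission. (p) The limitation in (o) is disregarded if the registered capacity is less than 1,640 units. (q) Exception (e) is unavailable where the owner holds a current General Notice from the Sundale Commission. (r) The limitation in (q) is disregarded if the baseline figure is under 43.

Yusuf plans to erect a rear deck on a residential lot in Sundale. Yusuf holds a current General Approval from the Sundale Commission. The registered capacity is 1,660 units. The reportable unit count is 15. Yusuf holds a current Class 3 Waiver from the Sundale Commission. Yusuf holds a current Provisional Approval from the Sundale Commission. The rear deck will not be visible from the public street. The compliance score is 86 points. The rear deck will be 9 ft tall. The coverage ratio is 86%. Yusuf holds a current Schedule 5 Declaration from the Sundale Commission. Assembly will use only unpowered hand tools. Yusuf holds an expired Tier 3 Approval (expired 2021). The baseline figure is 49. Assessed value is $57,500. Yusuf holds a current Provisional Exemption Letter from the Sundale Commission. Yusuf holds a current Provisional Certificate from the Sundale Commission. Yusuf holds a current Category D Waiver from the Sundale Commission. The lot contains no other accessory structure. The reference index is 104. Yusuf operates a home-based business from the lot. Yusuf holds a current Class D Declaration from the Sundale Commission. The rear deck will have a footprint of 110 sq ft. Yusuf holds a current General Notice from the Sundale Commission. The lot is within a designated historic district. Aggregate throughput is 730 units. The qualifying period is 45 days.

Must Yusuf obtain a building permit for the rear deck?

All of (a)'s requirements are met (a current Provisional Certificate is held; a current Provisional Approval is held; the lot has no other accessory structure). However, paragraph (f) must be considered: (f) operates against (a): the qualifying period is 45 days, below the 50 days limit. So (a) is unavailable.
Exception (b)'s conditions are all satisfied: the reference index is 104, meeting the 104 threshold; the structure's footprint is 110 sq ft, below the 130 sq ft limit; the coverage ratio is 86%, under the 91% limit. However, paragraphs (g)–(h) must be considered: (g) is engaged — the compliance score is 86 points, less than the 89 points limit. (h) is not triggered (aggregate throughput is 730 units, not below 680 units), so (g) stands. (b) is therefore removed.
Exception (c)'s conditions are all satisfied: assembly uses only hand tools; a current Category D Waiver is held; a current Schedule 5 Declaration is held. However, paragraphs (i)–(p) must be considered: (i) operates against (c): assessed value is $57,500, below the $63,500 limit. (j) would limit (i) — the lot is in a historic district — but (k) sets (j) aside: (k) operates against (j): a current General Approval is held. (l) is triggered (a current Provisional Exemption Letter is held), but is overridden by (m): (m) operates against (l): a home-based business operates on the lot. (n) is engaged (a current Class D Declaration is held), but is set aside by (o): (o) operates against (n): a current Class 3 Waiver is held. (p) is inapplicable (the registered capacity is 1,660 units, not less than 1,640 units), so (o) stands. (c) is therefore removed.
Exception (d) requires that the owner holds a current Tier 3 Approval from the Sundale Commission; but no current Tier 3 Approval is held, so (d) is unavailable.
Exception (e) does not apply: the reportable unit count is 15, not less than 12.
No exception displaces § 61.3.

Yes — Yusuf must obtain a building permit.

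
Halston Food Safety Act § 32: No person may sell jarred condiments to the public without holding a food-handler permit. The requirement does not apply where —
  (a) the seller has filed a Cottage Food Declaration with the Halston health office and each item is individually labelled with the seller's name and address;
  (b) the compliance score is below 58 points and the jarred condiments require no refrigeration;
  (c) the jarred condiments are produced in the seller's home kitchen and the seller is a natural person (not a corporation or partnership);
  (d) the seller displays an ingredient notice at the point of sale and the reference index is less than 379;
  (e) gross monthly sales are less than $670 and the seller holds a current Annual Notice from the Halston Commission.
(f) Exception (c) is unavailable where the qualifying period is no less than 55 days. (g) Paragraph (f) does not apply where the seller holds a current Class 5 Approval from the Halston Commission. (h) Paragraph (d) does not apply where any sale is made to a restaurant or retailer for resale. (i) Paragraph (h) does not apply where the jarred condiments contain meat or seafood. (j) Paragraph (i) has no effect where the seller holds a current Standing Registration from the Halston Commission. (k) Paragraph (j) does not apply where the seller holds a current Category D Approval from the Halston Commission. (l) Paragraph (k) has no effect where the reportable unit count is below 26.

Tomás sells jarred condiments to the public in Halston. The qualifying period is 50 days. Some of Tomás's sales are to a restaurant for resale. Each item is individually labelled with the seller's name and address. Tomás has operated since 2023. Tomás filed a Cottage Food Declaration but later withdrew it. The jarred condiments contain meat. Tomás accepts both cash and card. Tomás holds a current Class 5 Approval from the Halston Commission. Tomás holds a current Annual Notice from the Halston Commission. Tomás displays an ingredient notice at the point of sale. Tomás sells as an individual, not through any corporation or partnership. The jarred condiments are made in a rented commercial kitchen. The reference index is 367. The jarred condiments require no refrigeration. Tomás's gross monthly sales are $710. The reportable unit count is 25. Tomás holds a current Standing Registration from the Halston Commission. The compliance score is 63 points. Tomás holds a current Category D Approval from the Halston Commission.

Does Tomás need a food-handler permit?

Yes — Tomás must hold a food-handler permit.

Exception (a) does not apply: the Cottage Food Declaration was withdrawn.
Exception (b) does not apply: the compliance score is 63 points, not below 58 points.
Exception (c) does not apply: the jarred condiments are made in a commercial kitchen, not a home kitchen.
Exception (d) is satisfied on its face — an ingredient notice is displayed; the reference index is 367, less than the 379 limit. Turning to paragraphs (h)–(l): (h) operates against (d): some sales are to a restaurant for resale. (i) applies (the jarred condiments contain meat), but is overridden by (j): (j) operates against (i): a current Standing Registration is held. (k) applies (a current Category D Approval is held), but is displaced by (l): (l) is triggered — the reportable unit count is 25, below the 26 limit. Exception (d) does not apply.
Exception (e) fails — gross monthly sales are $710, not less than $670.
No exception is made out. Tomás falls within the general rule.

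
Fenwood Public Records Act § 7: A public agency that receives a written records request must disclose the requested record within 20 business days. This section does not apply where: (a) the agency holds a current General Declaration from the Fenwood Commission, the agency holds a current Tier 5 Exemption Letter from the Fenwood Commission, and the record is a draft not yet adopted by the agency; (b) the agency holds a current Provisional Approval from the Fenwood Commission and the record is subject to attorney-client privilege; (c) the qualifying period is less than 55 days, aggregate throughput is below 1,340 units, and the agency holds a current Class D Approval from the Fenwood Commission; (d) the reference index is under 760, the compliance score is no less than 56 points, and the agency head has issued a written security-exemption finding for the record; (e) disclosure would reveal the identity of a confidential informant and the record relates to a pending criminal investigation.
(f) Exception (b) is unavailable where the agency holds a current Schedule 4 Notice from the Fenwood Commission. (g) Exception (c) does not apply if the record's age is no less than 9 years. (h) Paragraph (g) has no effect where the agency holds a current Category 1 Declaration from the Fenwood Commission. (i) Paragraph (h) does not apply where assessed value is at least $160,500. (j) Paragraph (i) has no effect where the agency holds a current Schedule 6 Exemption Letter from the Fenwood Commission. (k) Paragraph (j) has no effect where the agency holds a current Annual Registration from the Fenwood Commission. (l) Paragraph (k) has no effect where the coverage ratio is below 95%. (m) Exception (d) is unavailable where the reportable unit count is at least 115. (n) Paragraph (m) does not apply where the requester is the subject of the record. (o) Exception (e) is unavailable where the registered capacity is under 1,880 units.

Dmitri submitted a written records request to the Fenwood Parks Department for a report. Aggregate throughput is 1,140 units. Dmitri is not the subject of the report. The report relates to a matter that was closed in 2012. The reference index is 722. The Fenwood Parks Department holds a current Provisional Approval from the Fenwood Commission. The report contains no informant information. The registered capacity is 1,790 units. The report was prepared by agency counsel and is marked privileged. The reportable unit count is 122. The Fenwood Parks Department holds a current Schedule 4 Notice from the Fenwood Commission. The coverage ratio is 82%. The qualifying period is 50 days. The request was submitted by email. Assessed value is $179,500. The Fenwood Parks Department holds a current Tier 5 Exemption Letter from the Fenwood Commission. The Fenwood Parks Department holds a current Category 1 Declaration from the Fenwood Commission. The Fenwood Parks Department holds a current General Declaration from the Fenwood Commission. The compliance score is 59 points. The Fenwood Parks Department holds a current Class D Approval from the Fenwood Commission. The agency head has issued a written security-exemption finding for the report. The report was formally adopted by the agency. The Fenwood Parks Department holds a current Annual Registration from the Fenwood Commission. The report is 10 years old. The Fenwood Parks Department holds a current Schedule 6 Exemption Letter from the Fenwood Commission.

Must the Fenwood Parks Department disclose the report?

Exception (a) requires that the record is a draft not yet adopted by the agency; but the report has been formally adopted, so (a) is unavailable.
Exception (b)'s conditions are all satisfied: a current Provisional Approval is held; the report is privileged. However, paragraph (f) must be considered: (f) operates against (b): a current Schedule 4 Notice is held. (b) is therefore removed.
All of (c)'s requirements are met (the qualifying period is 50 days, less than the 55 days limit; aggregate throughput is 1,140 units, below the 1,340 units limit; a current Class D Approval is held). Under paragraphs (g)–(l): (g) would limit (c) — the record's age is 10 years, meeting the 9 years threshold — but (h) sets (g) aside: (h) is triggered — a current Category 1 Declaration is held. (i) applies (assessed value is $179,500, meeting the $160,500 threshold), but yields to (j): (j) operates against (i): a current Schedule 6 Exemption Letter is held. (k) is triggered (a current Annual Registration is held), but yields to (l): (l) operates against (k): the coverage ratio is 82%, below the 95% limit. Exception (c) stands.
Exception (d) is satisfied on its face — the reference index is 722, under the 760 limit; the compliance score is 59 points, meeting the 56 points threshold; a written security-exemption finding has been issued. Turning to paragraphs (m)–(n): (m) is engaged — the reportable unit count is 122, meeting the 115 threshold. (n), which would lift (m), does not operate here — Dmitri is not the subject of the report. (d) is therefore removed.
Exception (e) does not apply: the report contains no informant information.

No — exception (c) applies; the Fenwood Parks Department is not required to disclose the report.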